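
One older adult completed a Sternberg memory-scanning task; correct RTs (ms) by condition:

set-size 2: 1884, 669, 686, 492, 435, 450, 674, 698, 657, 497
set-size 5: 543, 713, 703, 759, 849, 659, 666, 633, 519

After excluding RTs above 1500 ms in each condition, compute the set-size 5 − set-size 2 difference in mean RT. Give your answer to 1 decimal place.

set-size 2: exclude 1884
M(set-size 2) = 5258/9 = 584.222
M(set-size 5) = 6044/9 = 671.556
Difference = 671.556 − 584.222 = 87.333 ms

87.3 ms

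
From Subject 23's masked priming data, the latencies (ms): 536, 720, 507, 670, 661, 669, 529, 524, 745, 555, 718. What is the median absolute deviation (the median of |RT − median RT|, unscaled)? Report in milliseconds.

Sorted: 507, 524, 529, 536, 555, 661, 669, 670, 718, 720, 745 → median = 661
|x − 661|: 125, 59, 154, 9, 0, 8, 132, 137, 84, 106, 57
Sorted deviations: 0, 8, 9, 57, 59, 84, 106, 125, 132, 137, 154 → MAD = 84

84 ms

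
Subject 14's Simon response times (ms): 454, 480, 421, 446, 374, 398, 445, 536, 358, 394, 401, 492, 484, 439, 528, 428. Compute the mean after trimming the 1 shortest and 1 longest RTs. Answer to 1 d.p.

441.7 ms

Sorted: 358, 374, 394, 398, 401, 421, 428, 439, 445, 446, 454, 480, 484, 492, 528, 536
Drop lowest 1 (358) and highest 1 (536)
Remaining (n=14): Σ = 6184, mean = 6184/14 = 441.714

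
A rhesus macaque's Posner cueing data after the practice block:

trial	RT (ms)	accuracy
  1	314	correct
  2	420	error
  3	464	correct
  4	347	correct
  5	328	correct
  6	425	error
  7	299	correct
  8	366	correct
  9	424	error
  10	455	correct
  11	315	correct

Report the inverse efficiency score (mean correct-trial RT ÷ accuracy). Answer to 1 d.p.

Correct trials (n=8): 314, 464, 347, 328, 299, 366, 455, 315
Mean correct RT = 2888/8 = 361.0000 ms
Proportion correct = 8/11
IES = 361.0000 / (8/11) = 496.375 ms

496.4 ms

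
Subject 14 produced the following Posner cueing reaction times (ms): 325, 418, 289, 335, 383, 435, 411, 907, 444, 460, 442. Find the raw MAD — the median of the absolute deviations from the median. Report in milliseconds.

Sorted: 289, 325, 335, 383, 411, 418, 435, 442, 444, 460, 907 → median = 418
|x − 418|: 93, 0, 129, 83, 35, 17, 7, 489, 26, 42, 24
Sorted deviations: 0, 7, 17, 24, 26, 35, 42, 83, 93, 129, 489 → MAD = 35

35 ms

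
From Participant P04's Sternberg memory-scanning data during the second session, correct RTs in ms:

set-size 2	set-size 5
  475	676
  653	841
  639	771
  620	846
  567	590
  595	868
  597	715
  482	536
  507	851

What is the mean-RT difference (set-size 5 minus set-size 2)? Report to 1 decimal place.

M(set-size 2) = 5135/9 = 570.556
M(set-size 5) = 6694/9 = 743.778
Difference = 743.778 − 570.556 = 173.222 ms

173.2 ms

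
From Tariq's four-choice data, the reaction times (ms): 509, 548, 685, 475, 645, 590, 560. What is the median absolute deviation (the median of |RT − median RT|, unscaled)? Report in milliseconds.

51 ms

Sorted: 475, 509, 548, 560, 590, 645, 685 → median = 560
|x − 560|: 51, 12, 125, 85, 85, 30, 0
Sorted deviations: 0, 12, 30, 51, 85, 85, 125 → MAD = 51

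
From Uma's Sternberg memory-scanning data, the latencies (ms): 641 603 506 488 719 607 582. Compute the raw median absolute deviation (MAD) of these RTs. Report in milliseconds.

Sorted: 488, 506, 582, 603, 607, 641, 719 → median = 603
|x − 603|: 38, 0, 97, 115, 116, 4, 21
Sorted deviations: 0, 4, 21, 38, 97, 115, 116 → MAD = 38

38 ms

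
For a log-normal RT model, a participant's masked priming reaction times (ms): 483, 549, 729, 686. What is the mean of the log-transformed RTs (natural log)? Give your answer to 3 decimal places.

6.403

ln(RT): 6.1800, 6.3081, 6.5917, 6.5309
Σ ln(RT) = 25.6107
Mean = 25.6107/4 = 6.40267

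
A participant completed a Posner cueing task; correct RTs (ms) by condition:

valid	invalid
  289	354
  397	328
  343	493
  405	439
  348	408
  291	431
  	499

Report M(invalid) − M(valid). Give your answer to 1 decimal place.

76.2 ms

M(valid) = 2073/6 = 345.500
M(invalid) = 2952/7 = 421.714
Difference = 421.714 − 345.500 = 76.214 ms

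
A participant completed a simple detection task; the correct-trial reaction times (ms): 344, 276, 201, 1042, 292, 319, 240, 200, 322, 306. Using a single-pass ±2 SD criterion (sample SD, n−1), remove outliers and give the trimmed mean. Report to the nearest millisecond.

n = 10, ΣRT = 3542, M = 354.200
Σ(x−M)² = 548045.60; s = √(548045.60/9) = 246.767
Cutoffs: 354.200 ± 2·246.767 → [-139.3, 847.7]
Outside: 1042 → excluded.
Retained (n=9): Σ = 2500, mean = 2500/9 = 277.778

278 ms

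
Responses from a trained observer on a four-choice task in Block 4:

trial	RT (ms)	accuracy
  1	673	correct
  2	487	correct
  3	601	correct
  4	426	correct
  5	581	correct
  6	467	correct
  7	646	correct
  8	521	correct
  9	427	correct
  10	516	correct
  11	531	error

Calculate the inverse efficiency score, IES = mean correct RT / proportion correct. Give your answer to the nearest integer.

588 ms

Correct trials (n=10): 673, 487, 601, 426, 581, 467, 646, 521, 427, 516
Mean correct RT = 5345/10 = 534.5000 ms
Proportion correct = 10/11
IES = 534.5000 / (10/11) = 587.950 ms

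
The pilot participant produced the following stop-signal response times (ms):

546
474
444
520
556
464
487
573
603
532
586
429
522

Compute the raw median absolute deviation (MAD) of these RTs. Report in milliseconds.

48 ms

Sorted: 429, 444, 464, 474, 487, 520, 522, 532, 546, 556, 573, 586, 603 → median = 522
|x − 522|: 24, 48, 78, 2, 34, 58, 35, 51, 81, 10, 64, 93, 0
Sorted deviations: 0, 2, 10, 24, 34, 35, 48, 51, 58, 64, 78, 81, 93 → MAD = 48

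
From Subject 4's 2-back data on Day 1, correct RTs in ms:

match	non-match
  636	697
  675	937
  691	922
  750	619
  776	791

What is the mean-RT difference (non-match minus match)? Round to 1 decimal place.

87.6 ms

M(match) = 3528/5 = 705.600
M(non-match) = 3966/5 = 793.200
Difference = 793.200 − 705.600 = 87.600 ms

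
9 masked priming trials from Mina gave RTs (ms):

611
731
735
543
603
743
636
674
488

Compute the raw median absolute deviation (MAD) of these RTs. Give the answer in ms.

Sorted: 488, 543, 603, 611, 636, 674, 731, 735, 743 → median = 636
|x − 636|: 25, 95, 99, 93, 33, 107, 0, 38, 148
Sorted deviations: 0, 25, 33, 38, 93, 95, 99, 107, 148 → MAD = 93

93 ms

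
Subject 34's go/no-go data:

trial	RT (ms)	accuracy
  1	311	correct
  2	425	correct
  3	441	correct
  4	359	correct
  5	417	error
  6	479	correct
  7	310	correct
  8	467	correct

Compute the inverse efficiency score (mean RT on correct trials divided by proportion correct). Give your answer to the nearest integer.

456 ms

Correct trials (n=7): 311, 425, 441, 359, 479, 310, 467
Mean correct RT = 2792/7 = 398.8571 ms
Proportion correct = 7/8
IES = 398.8571 / (7/8) = 455.837 ms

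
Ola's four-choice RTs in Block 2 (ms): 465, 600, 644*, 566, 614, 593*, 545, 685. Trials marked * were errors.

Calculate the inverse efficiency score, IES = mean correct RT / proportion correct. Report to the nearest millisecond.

Correct trials (n=6): 465, 600, 566, 614, 545, 685
Mean correct RT = 3475/6 = 579.1667 ms
Proportion correct = 6/8
IES = 579.1667 / (6/8) = 772.222 ms

772 ms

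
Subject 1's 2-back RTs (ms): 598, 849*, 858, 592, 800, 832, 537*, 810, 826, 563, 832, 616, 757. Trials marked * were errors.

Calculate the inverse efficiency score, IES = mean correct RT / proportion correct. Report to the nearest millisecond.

869 ms

Correct trials (n=11): 598, 858, 592, 800, 832, 810, 826, 563, 832, 616, 757
Mean correct RT = 8084/11 = 734.9091 ms
Proportion correct = 11/13
IES = 734.9091 / (11/13) = 868.529 ms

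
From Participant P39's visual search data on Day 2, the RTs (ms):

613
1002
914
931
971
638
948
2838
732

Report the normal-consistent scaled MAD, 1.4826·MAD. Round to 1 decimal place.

105.3 ms

Sorted: 613, 638, 732, 914, 931, 948, 971, 1002, 2838 → median = 931
|x − 931| sorted: 0, 17, 17, 40, 71, 199, 293, 318, 1907 → MAD = 71
Robust SD ≈ 1.4826 × 71 = 105.265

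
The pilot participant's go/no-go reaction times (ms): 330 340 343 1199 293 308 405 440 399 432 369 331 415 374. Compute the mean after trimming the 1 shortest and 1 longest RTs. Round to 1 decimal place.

Sorted: 293, 308, 330, 331, 340, 343, 369, 374, 399, 405, 415, 432, 440, 1199
Drop lowest 1 (293) and highest 1 (1199)
Remaining (n=12): Σ = 4486, mean = 4486/12 = 373.833

373.8 ms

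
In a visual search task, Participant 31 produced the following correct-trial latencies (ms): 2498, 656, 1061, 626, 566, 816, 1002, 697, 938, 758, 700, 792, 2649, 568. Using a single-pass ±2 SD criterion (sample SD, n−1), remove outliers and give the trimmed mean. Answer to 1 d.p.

n = 14, ΣRT = 14327, M = 1023.357
Σ(x−M)² = 5913821.21; s = √(5913821.21/13) = 674.470
Cutoffs: 1023.357 ± 2·674.470 → [-325.6, 2372.3]
Outside: 2498, 2649 → excluded.
Retained (n=12): Σ = 9180, mean = 9180/12 = 765.000

765.0 ms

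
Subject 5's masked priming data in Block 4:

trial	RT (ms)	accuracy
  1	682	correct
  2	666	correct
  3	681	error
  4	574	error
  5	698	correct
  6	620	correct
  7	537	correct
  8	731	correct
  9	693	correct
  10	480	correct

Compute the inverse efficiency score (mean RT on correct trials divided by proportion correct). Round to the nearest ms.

798 ms

Correct trials (n=8): 682, 666, 698, 620, 537, 731, 693, 480
Mean correct RT = 5107/8 = 638.3750 ms
Proportion correct = 8/10
IES = 638.3750 / (8/10) = 797.969 ms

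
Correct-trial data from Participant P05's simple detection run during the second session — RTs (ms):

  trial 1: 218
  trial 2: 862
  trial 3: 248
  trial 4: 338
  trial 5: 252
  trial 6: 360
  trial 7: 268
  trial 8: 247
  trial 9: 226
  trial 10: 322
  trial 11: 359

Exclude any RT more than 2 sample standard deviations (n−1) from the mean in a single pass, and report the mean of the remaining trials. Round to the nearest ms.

n = 11, ΣRT = 3700, M = 336.364
Σ(x−M)² = 331348.55; s = √(331348.55/10) = 182.030
Cutoffs: 336.364 ± 2·182.030 → [-27.7, 700.4]
Outside: 862 → excluded.
Retained (n=10): Σ = 2838, mean = 2838/10 = 283.800

284 ms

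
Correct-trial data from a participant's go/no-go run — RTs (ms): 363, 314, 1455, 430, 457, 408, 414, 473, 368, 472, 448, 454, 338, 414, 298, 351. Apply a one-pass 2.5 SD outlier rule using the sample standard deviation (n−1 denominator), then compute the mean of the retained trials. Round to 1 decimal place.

400.1 ms

n = 16, ΣRT = 7457, M = 466.062
Σ(x−M)² = 1089972.94; s = √(1089972.94/15) = 269.564
Cutoffs: 466.062 ± 2.5·269.564 → [-207.8, 1140.0]
Outside: 1455 → excluded.
Retained (n=15): Σ = 6002, mean = 6002/15 = 400.133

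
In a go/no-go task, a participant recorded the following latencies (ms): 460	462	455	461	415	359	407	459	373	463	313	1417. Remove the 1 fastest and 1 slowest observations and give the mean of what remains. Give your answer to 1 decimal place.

431.4 ms

Sorted: 313, 359, 373, 407, 415, 455, 459, 460, 461, 462, 463, 1417
Drop lowest 1 (313) and highest 1 (1417)
Remaining (n=10): Σ = 4314, mean = 4314/10 = 431.400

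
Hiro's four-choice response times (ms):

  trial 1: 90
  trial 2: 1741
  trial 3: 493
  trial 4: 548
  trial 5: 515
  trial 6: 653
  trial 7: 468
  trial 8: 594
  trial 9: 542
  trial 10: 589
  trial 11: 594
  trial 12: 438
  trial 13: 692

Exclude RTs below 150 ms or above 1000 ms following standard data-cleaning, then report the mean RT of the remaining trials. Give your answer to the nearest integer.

557 ms

Excluded: 90, 1741
Retained (n=11): Σ = 6126
Mean = 6126/11 = 556.9091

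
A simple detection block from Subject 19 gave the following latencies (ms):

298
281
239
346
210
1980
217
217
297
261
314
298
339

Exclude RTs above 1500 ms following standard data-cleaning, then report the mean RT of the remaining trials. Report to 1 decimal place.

276.4 ms

Excluded: 1980
Retained (n=12): Σ = 3317
Mean = 3317/12 = 276.4167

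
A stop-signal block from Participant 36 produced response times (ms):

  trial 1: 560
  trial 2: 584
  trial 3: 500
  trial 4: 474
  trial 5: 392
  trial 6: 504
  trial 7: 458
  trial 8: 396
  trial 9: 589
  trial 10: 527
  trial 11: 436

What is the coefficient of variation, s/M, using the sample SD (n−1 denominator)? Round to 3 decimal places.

n = 11, Σ = 5420, M = 492.7273
Σ(x−M)² = 47756.182; s = √(47756.182/10) = 69.1058
CV = 69.1058 / 492.7273 = 0.14025

0.140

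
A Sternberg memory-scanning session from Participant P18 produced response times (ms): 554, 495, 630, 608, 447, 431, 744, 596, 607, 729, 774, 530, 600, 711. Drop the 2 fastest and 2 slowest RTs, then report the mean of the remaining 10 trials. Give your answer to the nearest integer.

Sorted: 431, 447, 495, 530, 554, 596, 600, 607, 608, 630, 711, 729, 744, 774
Drop lowest 2 (431, 447) and highest 2 (744, 774)
Remaining (n=10): Σ = 6060, mean = 6060/10 = 606.000

606 ms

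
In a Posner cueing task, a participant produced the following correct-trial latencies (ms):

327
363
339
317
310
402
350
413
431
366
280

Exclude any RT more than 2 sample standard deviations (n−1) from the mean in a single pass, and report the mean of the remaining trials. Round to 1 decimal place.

354.4 ms

n = 11, ΣRT = 3898, M = 354.364
Σ(x−M)² = 21688.55; s = √(21688.55/10) = 46.571
Cutoffs: 354.364 ± 2·46.571 → [261.2, 447.5]
No RTs fall outside the cutoffs; all 11 retained. Mean = 3898/11 = 354.364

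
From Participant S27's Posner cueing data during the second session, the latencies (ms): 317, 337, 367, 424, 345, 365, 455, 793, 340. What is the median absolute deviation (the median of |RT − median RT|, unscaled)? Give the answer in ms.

Sorted: 317, 337, 340, 345, 365, 367, 424, 455, 793 → median = 365
|x − 365|: 48, 28, 2, 59, 20, 0, 90, 428, 25
Sorted deviations: 0, 2, 20, 25, 28, 48, 59, 90, 428 → MAD = 28

28 ms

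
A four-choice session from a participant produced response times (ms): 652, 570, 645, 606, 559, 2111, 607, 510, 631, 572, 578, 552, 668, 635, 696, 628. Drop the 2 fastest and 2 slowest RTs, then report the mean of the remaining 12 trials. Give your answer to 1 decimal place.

Sorted: 510, 552, 559, 570, 572, 578, 606, 607, 628, 631, 635, 645, 652, 668, 696, 2111
Drop lowest 2 (510, 552) and highest 2 (696, 2111)
Remaining (n=12): Σ = 7351, mean = 7351/12 = 612.583

612.6 ms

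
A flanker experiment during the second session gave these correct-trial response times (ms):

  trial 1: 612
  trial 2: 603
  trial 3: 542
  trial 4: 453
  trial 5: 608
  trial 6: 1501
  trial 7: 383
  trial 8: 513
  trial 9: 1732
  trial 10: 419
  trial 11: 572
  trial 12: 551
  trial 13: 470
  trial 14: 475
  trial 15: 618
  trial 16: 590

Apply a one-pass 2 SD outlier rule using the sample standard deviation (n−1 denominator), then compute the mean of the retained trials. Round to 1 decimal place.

n = 16, ΣRT = 10642, M = 665.125
Σ(x−M)² = 2174107.75; s = √(2174107.75/15) = 380.711
Cutoffs: 665.125 ± 2·380.711 → [-96.3, 1426.5]
Outside: 1501, 1732 → excluded.
Retained (n=14): Σ = 7409, mean = 7409/14 = 529.214

529.2 ms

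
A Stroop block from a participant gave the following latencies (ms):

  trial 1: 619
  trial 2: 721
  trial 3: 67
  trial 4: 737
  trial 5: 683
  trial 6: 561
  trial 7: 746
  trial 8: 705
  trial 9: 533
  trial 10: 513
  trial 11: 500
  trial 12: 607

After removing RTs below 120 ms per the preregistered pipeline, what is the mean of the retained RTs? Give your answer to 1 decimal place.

629.5 ms

Excluded: 67
Retained (n=11): Σ = 6925
Mean = 6925/11 = 629.5455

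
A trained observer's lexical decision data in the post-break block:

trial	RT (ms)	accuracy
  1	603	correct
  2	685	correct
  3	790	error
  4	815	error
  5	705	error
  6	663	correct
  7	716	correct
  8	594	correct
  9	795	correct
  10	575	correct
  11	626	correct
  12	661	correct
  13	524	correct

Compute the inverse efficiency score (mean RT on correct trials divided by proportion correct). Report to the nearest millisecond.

837 ms

Correct trials (n=10): 603, 685, 663, 716, 594, 795, 575, 626, 661, 524
Mean correct RT = 6442/10 = 644.2000 ms
Proportion correct = 10/13
IES = 644.2000 / (10/13) = 837.460 ms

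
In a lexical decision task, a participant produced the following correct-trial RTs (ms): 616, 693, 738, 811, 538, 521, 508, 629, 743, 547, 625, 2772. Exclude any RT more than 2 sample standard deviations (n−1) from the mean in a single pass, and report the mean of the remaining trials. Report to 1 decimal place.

n = 12, ΣRT = 9741, M = 811.750
Σ(x−M)² = 4295270.25; s = √(4295270.25/11) = 624.883
Cutoffs: 811.750 ± 2·624.883 → [-438.0, 2061.5]
Outside: 2772 → excluded.
Retained (n=11): Σ = 6969, mean = 6969/11 = 633.545

633.5 ms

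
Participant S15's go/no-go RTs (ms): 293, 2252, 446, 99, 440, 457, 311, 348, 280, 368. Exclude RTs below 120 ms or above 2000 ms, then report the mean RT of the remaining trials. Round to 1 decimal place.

367.9 ms

Excluded: 99, 2252
Retained (n=8): Σ = 2943
Mean = 2943/8 = 367.8750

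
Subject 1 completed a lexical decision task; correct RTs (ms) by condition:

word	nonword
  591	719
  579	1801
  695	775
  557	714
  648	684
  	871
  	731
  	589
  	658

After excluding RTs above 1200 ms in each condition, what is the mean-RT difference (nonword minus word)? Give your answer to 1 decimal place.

103.6 ms

nonword: exclude 1801
M(word) = 3070/5 = 614.000
M(nonword) = 5741/8 = 717.625
Difference = 717.625 − 614.000 = 103.625 ms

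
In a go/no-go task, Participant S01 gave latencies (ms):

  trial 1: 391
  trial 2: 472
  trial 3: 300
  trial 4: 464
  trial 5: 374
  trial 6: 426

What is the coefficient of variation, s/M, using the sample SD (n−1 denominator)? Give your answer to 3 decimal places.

n = 6, Σ = 2427, M = 404.5000
Σ(x−M)² = 20591.500; s = √(20591.500/5) = 64.1740
CV = 64.1740 / 404.5000 = 0.15865

0.159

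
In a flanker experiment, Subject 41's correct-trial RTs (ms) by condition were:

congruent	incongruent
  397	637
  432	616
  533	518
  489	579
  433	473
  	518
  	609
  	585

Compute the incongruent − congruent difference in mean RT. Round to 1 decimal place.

M(congruent) = 2284/5 = 456.800
M(incongruent) = 4535/8 = 566.875
Difference = 566.875 − 456.800 = 110.075 ms

110.1 ms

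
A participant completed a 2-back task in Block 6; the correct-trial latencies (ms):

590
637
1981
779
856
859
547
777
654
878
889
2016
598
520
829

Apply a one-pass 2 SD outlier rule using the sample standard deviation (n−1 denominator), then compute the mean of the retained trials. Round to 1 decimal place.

n = 15, ΣRT = 13410, M = 894.000
Σ(x−M)² = 3038508.00; s = √(3038508.00/14) = 465.872
Cutoffs: 894.000 ± 2·465.872 → [-37.7, 1825.7]
Outside: 1981, 2016 → excluded.
Retained (n=13): Σ = 9413, mean = 9413/13 = 724.077

724.1 ms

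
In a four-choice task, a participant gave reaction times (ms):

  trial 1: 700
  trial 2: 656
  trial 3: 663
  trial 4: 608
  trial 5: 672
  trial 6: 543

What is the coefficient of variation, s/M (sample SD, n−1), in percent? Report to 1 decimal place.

n = 6, Σ = 3842, M = 640.3333
Σ(x−M)² = 15841.333; s = √(15841.333/5) = 56.2874
CV = 56.2874 / 640.3333 = 0.08790 = 8.790%

8.8%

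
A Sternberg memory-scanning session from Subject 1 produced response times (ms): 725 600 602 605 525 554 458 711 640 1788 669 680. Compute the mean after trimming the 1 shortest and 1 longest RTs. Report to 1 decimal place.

Sorted: 458, 525, 554, 600, 602, 605, 640, 669, 680, 711, 725, 1788
Drop lowest 1 (458) and highest 1 (1788)
Remaining (n=10): Σ = 6311, mean = 6311/10 = 631.100

631.1 ms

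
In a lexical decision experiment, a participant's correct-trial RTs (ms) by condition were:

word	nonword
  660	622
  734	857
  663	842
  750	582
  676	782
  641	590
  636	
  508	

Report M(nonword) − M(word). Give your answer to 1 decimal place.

54.0 ms

M(word) = 5268/8 = 658.500
M(nonword) = 4275/6 = 712.500
Difference = 712.500 − 658.500 = 54.000 ms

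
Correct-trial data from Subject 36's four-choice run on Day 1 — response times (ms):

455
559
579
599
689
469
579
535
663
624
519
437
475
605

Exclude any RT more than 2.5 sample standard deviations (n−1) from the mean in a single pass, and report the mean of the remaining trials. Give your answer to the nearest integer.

556 ms

n = 14, ΣRT = 7787, M = 556.214
Σ(x−M)² = 79380.36; s = √(79380.36/13) = 78.142
Cutoffs: 556.214 ± 2.5·78.142 → [360.9, 751.6]
No RTs fall outside the cutoffs; all 14 retained. Mean = 7787/14 = 556.214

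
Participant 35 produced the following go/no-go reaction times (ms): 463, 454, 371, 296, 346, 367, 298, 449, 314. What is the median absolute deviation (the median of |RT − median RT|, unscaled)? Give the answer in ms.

69 ms

Sorted: 296, 298, 314, 346, 367, 371, 449, 454, 463 → median = 367
|x − 367|: 96, 87, 4, 71, 21, 0, 69, 82, 53
Sorted deviations: 0, 4, 21, 53, 69, 71, 82, 87, 96 → MAD = 69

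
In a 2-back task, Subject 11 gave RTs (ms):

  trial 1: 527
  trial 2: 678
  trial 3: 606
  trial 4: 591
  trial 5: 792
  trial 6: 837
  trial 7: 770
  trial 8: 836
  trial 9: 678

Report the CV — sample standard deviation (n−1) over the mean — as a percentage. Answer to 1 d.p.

16.1%

n = 9, Σ = 6315, M = 701.6667
Σ(x−M)² = 102218.000; s = √(102218.000/8) = 113.0365
CV = 113.0365 / 701.6667 = 0.16110 = 16.110%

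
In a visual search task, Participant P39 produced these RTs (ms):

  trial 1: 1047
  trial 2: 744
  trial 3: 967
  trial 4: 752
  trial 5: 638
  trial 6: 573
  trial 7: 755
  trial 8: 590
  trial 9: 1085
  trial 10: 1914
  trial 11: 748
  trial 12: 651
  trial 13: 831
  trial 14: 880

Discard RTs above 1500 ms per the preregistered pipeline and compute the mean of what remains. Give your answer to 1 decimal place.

Excluded: 1914
Retained (n=13): Σ = 10261
Mean = 10261/13 = 789.3077

789.3 ms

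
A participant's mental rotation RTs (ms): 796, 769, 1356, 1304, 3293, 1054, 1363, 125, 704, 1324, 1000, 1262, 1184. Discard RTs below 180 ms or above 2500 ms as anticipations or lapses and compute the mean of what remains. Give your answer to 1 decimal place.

Excluded: 125, 3293
Retained (n=11): Σ = 12116
Mean = 12116/11 = 1101.4545

1101.5 ms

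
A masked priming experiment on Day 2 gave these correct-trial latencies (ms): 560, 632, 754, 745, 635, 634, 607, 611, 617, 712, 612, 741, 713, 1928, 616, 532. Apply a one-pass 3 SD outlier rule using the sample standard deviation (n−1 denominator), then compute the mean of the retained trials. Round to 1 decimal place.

648.1 ms

n = 16, ΣRT = 11649, M = 728.062
Σ(x−M)² = 1601606.94; s = √(1601606.94/15) = 326.763
Cutoffs: 728.062 ± 3·326.763 → [-252.2, 1708.4]
Outside: 1928 → excluded.
Retained (n=15): Σ = 9721, mean = 9721/15 = 648.067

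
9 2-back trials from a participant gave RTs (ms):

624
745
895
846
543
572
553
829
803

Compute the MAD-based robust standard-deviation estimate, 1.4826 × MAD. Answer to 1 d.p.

179.4 ms

Sorted: 543, 553, 572, 624, 745, 803, 829, 846, 895 → median = 745
|x − 745| sorted: 0, 58, 84, 101, 121, 150, 173, 192, 202 → MAD = 121
Robust SD ≈ 1.4826 × 121 = 179.395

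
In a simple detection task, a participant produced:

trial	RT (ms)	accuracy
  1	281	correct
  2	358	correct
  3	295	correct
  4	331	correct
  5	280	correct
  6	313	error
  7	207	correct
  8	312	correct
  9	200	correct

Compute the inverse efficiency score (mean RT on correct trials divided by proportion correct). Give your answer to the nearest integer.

318 ms

Correct trials (n=8): 281, 358, 295, 331, 280, 207, 312, 200
Mean correct RT = 2264/8 = 283.0000 ms
Proportion correct = 8/9
IES = 283.0000 / (8/9) = 318.375 ms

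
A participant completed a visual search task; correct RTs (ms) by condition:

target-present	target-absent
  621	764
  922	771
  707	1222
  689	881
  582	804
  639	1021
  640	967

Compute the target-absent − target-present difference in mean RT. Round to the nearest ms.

M(target-present) = 4800/7 = 685.714
M(target-absent) = 6430/7 = 918.571
Difference = 918.571 − 685.714 = 232.857 ms

233 ms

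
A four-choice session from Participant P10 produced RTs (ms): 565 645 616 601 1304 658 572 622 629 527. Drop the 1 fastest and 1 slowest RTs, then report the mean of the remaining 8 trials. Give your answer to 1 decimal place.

Sorted: 527, 565, 572, 601, 616, 622, 629, 645, 658, 1304
Drop lowest 1 (527) and highest 1 (1304)
Remaining (n=8): Σ = 4908, mean = 4908/8 = 613.500

613.5 ms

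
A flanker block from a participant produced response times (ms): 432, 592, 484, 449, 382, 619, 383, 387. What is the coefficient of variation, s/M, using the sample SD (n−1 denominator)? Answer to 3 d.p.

n = 8, Σ = 3728, M = 466.0000
Σ(x−M)² = 61240.000; s = √(61240.000/7) = 93.5338
CV = 93.5338 / 466.0000 = 0.20072

0.201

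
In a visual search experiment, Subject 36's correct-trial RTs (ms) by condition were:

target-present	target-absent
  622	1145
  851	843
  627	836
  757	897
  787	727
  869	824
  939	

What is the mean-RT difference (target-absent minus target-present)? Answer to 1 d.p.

M(target-present) = 5452/7 = 778.857
M(target-absent) = 5272/6 = 878.667
Difference = 878.667 − 778.857 = 99.810 ms

99.8 ms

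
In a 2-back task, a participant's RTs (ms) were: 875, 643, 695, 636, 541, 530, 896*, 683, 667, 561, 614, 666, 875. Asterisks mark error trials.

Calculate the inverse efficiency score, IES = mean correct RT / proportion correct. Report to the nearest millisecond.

721 ms

Correct trials (n=12): 875, 643, 695, 636, 541, 530, 683, 667, 561, 614, 666, 875
Mean correct RT = 7986/12 = 665.5000 ms
Proportion correct = 12/13
IES = 665.5000 / (12/13) = 720.958 ms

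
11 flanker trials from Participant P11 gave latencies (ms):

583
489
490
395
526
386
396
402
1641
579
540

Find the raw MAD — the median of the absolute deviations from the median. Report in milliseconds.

Sorted: 386, 395, 396, 402, 489, 490, 526, 540, 579, 583, 1641 → median = 490
|x − 490|: 93, 1, 0, 95, 36, 104, 94, 88, 1151, 89, 50
Sorted deviations: 0, 1, 36, 50, 88, 89, 93, 94, 95, 104, 1151 → MAD = 89

89 ms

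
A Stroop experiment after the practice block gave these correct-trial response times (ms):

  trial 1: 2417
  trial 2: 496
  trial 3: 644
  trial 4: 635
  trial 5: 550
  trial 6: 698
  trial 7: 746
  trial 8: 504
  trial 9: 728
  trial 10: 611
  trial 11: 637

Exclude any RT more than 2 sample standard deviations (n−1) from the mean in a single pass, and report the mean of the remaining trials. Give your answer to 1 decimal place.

624.9 ms

n = 11, ΣRT = 8666, M = 787.818
Σ(x−M)² = 2987943.64; s = √(2987943.64/10) = 546.621
Cutoffs: 787.818 ± 2·546.621 → [-305.4, 1881.1]
Outside: 2417 → excluded.
Retained (n=10): Σ = 6249, mean = 6249/10 = 624.900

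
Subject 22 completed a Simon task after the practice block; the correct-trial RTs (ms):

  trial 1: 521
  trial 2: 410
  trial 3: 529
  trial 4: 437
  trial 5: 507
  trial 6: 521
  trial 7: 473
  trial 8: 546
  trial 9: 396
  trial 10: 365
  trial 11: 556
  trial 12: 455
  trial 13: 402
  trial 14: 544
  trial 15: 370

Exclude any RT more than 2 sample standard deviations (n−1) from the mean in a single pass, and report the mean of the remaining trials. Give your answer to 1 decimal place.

468.8 ms

n = 15, ΣRT = 7032, M = 468.800
Σ(x−M)² = 64726.40; s = √(64726.40/14) = 67.995
Cutoffs: 468.800 ± 2·67.995 → [332.8, 604.8]
No RTs fall outside the cutoffs; all 15 retained. Mean = 7032/15 = 468.800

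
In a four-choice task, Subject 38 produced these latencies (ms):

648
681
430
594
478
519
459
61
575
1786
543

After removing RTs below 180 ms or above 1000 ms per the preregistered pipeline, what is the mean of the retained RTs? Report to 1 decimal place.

547.4 ms

Excluded: 61, 1786
Retained (n=9): Σ = 4927
Mean = 4927/9 = 547.4444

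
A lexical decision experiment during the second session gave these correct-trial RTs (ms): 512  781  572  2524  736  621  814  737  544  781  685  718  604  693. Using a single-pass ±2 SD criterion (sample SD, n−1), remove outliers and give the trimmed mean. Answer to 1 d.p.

676.8 ms

n = 14, ΣRT = 11322, M = 808.714
Σ(x−M)² = 3282414.86; s = √(3282414.86/13) = 502.487
Cutoffs: 808.714 ± 2·502.487 → [-196.3, 1813.7]
Outside: 2524 → excluded.
Retained (n=13): Σ = 8798, mean = 8798/13 = 676.769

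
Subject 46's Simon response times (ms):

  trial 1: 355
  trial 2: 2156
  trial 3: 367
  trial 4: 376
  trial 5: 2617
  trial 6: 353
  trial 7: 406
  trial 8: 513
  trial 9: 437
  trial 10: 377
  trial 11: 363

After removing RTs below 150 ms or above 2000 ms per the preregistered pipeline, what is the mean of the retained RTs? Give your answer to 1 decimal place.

Excluded: 2156, 2617
Retained (n=9): Σ = 3547
Mean = 3547/9 = 394.1111

394.1 ms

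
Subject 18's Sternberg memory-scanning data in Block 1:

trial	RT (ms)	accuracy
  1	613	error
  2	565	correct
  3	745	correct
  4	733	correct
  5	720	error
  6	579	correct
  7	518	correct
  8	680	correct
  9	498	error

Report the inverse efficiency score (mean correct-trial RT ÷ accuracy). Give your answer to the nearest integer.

Correct trials (n=6): 565, 745, 733, 579, 518, 680
Mean correct RT = 3820/6 = 636.6667 ms
Proportion correct = 6/9
IES = 636.6667 / (6/9) = 955.000 ms

955 ms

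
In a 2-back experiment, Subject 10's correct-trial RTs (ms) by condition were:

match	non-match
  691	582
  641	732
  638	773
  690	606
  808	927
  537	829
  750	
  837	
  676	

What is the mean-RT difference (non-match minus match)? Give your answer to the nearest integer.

45 ms

M(match) = 6268/9 = 696.444
M(non-match) = 4449/6 = 741.500
Difference = 741.500 − 696.444 = 45.056 ms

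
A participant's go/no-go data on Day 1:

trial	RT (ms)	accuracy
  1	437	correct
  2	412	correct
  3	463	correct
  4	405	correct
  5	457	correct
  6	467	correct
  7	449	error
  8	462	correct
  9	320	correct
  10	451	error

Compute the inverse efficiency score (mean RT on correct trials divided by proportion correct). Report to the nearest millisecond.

535 ms

Correct trials (n=8): 437, 412, 463, 405, 457, 467, 462, 320
Mean correct RT = 3423/8 = 427.8750 ms
Proportion correct = 8/10
IES = 427.8750 / (8/10) = 534.844 ms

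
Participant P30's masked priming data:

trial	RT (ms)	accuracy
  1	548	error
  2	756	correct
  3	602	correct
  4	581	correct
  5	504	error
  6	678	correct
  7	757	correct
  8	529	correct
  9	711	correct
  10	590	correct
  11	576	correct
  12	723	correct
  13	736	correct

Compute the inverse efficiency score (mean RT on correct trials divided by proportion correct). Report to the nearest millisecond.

Correct trials (n=11): 756, 602, 581, 678, 757, 529, 711, 590, 576, 723, 736
Mean correct RT = 7239/11 = 658.0909 ms
Proportion correct = 11/13
IES = 658.0909 / (11/13) = 777.744 ms

778 ms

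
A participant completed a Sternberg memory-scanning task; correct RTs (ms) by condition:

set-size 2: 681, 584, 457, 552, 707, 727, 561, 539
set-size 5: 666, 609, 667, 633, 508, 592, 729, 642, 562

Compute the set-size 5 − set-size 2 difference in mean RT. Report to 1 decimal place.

22.1 ms

M(set-size 2) = 4808/8 = 601.000
M(set-size 5) = 5608/9 = 623.111
Difference = 623.111 − 601.000 = 22.111 ms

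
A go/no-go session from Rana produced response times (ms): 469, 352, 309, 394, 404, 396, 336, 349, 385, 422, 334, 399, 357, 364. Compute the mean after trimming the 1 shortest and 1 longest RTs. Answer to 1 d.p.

Sorted: 309, 334, 336, 349, 352, 357, 364, 385, 394, 396, 399, 404, 422, 469
Drop lowest 1 (309) and highest 1 (469)
Remaining (n=12): Σ = 4492, mean = 4492/12 = 374.333

374.3 ms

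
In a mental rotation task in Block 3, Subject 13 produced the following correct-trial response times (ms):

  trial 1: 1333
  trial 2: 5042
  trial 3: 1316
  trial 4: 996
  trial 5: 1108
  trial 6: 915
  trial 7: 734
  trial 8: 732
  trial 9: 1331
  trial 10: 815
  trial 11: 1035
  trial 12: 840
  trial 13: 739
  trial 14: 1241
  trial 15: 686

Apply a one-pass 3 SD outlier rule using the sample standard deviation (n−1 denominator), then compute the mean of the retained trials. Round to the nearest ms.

n = 15, ΣRT = 18863, M = 1257.533
Σ(x−M)² = 16110551.73; s = √(16110551.73/14) = 1072.732
Cutoffs: 1257.533 ± 3·1072.732 → [-1960.7, 4475.7]
Outside: 5042 → excluded.
Retained (n=14): Σ = 13821, mean = 13821/14 = 987.214

987 ms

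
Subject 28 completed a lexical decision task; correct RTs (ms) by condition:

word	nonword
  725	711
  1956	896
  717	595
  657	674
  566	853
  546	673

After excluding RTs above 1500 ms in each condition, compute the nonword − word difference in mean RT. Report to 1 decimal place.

91.5 ms

word: exclude 1956
M(word) = 3211/5 = 642.200
M(nonword) = 4402/6 = 733.667
Difference = 733.667 − 642.200 = 91.467 ms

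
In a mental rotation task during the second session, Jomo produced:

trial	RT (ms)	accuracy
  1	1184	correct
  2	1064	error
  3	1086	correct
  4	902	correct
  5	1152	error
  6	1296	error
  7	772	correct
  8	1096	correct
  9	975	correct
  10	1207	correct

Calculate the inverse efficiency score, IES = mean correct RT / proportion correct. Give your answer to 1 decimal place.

1473.9 ms

Correct trials (n=7): 1184, 1086, 902, 772, 1096, 975, 1207
Mean correct RT = 7222/7 = 1031.7143 ms
Proportion correct = 7/10
IES = 1031.7143 / (7/10) = 1473.878 ms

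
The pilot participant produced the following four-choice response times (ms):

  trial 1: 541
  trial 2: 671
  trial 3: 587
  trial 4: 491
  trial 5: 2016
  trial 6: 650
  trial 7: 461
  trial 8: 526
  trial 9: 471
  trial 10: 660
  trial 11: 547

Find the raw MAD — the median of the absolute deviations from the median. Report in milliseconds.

76 ms

Sorted: 461, 471, 491, 526, 541, 547, 587, 650, 660, 671, 2016 → median = 547
|x − 547|: 6, 124, 40, 56, 1469, 103, 86, 21, 76, 113, 0
Sorted deviations: 0, 6, 21, 40, 56, 76, 86, 103, 113, 124, 1469 → MAD = 76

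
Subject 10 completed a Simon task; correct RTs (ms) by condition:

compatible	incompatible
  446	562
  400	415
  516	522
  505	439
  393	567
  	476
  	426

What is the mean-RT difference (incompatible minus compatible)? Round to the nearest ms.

M(compatible) = 2260/5 = 452.000
M(incompatible) = 3407/7 = 486.714
Difference = 486.714 − 452.000 = 34.714 ms

35 ms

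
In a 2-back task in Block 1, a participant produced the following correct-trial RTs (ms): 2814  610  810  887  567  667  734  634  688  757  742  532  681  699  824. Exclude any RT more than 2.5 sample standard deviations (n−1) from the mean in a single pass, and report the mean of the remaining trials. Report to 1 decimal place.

n = 15, ΣRT = 12646, M = 843.067
Σ(x−M)² = 4290552.93; s = √(4290552.93/14) = 553.596
Cutoffs: 843.067 ± 2.5·553.596 → [-540.9, 2227.1]
Outside: 2814 → excluded.
Retained (n=14): Σ = 9832, mean = 9832/14 = 702.286

702.3 ms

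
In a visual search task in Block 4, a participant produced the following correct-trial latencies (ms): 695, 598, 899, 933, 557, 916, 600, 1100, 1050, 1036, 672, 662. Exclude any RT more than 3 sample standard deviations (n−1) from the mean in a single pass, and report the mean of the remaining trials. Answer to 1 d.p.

n = 12, ΣRT = 9718, M = 809.833
Σ(x−M)² = 434287.67; s = √(434287.67/11) = 198.698
Cutoffs: 809.833 ± 3·198.698 → [213.7, 1405.9]
No RTs fall outside the cutoffs; all 12 retained. Mean = 9718/12 = 809.833

809.8 ms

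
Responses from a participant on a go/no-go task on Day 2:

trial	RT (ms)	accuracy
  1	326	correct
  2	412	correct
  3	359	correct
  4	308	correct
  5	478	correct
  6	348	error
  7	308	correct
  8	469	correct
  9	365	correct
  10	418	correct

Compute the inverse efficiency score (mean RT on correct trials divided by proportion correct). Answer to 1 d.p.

425.1 ms

Correct trials (n=9): 326, 412, 359, 308, 478, 308, 469, 365, 418
Mean correct RT = 3443/9 = 382.5556 ms
Proportion correct = 9/10
IES = 382.5556 / (9/10) = 425.062 ms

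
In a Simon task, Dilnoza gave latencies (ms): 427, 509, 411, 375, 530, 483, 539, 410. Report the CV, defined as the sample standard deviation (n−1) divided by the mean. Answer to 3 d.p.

0.136

n = 8, Σ = 3684, M = 460.5000
Σ(x−M)² = 27284.000; s = √(27284.000/7) = 62.4317
CV = 62.4317 / 460.5000 = 0.13557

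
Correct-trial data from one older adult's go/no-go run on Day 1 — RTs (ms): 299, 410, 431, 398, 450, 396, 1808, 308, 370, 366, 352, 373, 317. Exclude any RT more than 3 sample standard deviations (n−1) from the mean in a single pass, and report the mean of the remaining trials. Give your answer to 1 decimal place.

372.5 ms

n = 13, ΣRT = 6278, M = 482.923
Σ(x−M)² = 1927296.92; s = √(1927296.92/12) = 400.759
Cutoffs: 482.923 ± 3·400.759 → [-719.4, 1685.2]
Outside: 1808 → excluded.
Retained (n=12): Σ = 4470, mean = 4470/12 = 372.500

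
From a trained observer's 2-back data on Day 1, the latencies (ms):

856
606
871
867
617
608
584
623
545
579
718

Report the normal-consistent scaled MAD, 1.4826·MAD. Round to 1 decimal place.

56.3 ms

Sorted: 545, 579, 584, 606, 608, 617, 623, 718, 856, 867, 871 → median = 617
|x − 617| sorted: 0, 6, 9, 11, 33, 38, 72, 101, 239, 250, 254 → MAD = 38
Robust SD ≈ 1.4826 × 38 = 56.339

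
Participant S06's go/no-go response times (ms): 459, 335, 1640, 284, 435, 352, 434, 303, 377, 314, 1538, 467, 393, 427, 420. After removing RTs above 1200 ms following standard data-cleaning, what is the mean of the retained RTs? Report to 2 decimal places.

Excluded: 1538, 1640
Retained (n=13): Σ = 5000
Mean = 5000/13 = 384.6154

384.62 ms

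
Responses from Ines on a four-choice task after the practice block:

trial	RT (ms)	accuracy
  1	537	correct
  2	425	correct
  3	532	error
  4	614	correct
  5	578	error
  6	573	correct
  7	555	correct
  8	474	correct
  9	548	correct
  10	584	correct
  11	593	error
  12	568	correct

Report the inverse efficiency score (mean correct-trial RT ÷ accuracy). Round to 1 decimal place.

722.7 ms

Correct trials (n=9): 537, 425, 614, 573, 555, 474, 548, 584, 568
Mean correct RT = 4878/9 = 542.0000 ms
Proportion correct = 9/12
IES = 542.0000 / (9/12) = 722.667 ms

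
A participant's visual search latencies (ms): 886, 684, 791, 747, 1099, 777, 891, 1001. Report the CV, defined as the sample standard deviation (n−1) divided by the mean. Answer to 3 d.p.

n = 8, Σ = 6876, M = 859.5000
Σ(x−M)² = 134032.000; s = √(134032.000/7) = 138.3742
CV = 138.3742 / 859.5000 = 0.16099

0.161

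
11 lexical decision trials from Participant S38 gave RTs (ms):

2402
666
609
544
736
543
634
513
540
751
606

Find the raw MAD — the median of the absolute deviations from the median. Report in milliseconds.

66 ms

Sorted: 513, 540, 543, 544, 606, 609, 634, 666, 736, 751, 2402 → median = 609
|x − 609|: 1793, 57, 0, 65, 127, 66, 25, 96, 69, 142, 3
Sorted deviations: 0, 3, 25, 57, 65, 66, 69, 96, 127, 142, 1793 → MAD = 66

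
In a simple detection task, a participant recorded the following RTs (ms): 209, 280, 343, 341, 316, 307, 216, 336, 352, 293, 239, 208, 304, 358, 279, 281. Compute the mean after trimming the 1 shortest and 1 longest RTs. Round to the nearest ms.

Sorted: 208, 209, 216, 239, 279, 280, 281, 293, 304, 307, 316, 336, 341, 343, 352, 358
Drop lowest 1 (208) and highest 1 (358)
Remaining (n=14): Σ = 4096, mean = 4096/14 = 292.571

293 ms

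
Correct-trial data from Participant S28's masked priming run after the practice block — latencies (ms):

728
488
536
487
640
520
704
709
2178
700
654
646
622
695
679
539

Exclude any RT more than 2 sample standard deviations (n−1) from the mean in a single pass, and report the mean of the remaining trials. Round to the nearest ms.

623 ms

n = 16, ΣRT = 11525, M = 720.312
Σ(x−M)² = 2369475.44; s = √(2369475.44/15) = 397.448
Cutoffs: 720.312 ± 2·397.448 → [-74.6, 1515.2]
Outside: 2178 → excluded.
Retained (n=15): Σ = 9347, mean = 9347/15 = 623.133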